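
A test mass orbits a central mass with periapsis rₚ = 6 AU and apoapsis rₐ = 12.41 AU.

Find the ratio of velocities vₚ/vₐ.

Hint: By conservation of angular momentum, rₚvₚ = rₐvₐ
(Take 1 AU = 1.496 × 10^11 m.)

Convert to SI: rₚ = 6 AU = 8.976e+11 m; rₐ = 12.41 AU = 1.85654e+12 m.
Conservation of angular momentum gives rₚvₚ = rₐvₐ, so vₚ/vₐ = rₐ/rₚ.
vₚ/vₐ = 1.85654e+12 / 8.976e+11 ≈ 2.068.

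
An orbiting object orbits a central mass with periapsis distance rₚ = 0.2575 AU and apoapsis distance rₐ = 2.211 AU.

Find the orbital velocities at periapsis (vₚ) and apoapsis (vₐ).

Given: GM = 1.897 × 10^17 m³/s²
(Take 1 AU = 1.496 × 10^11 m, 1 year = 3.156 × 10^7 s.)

Convert to SI: rₚ = 0.2575 AU = 3.8522e+10 m; rₐ = 2.211 AU = 3.30766e+11 m.
Use the vis-viva equation v² = GM(2/r − 1/a) with a = (rₚ + rₐ)/2 = (3.8522e+10 + 3.30766e+11)/2 = 1.84644e+11 m.
vₚ = √(GM · (2/rₚ − 1/a)) = √(1.897e+17 · (2/3.8522e+10 − 1/1.84644e+11)) m/s ≈ 2970 m/s = 0.6266 AU/year.
vₐ = √(GM · (2/rₐ − 1/a)) = √(1.897e+17 · (2/3.30766e+11 − 1/1.84644e+11)) m/s ≈ 345.9 m/s = 0.07297 AU/year.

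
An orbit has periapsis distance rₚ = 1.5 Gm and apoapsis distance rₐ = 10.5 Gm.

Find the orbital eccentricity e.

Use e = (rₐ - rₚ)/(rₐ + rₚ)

Convert to SI: rₚ = 1.5 Gm = 1.5e+09 m; rₐ = 10.5 Gm = 1.05e+10 m.
e = (rₐ − rₚ) / (rₐ + rₚ).
e = (1.05e+10 − 1.5e+09) / (1.05e+10 + 1.5e+09) = 9e+09 / 1.2e+10 ≈ 0.75.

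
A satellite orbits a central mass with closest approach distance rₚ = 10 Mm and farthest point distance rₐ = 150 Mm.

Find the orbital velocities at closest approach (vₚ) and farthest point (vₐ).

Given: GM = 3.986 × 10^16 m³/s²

Convert to SI: rₚ = 10 Mm = 1e+07 m; rₐ = 150 Mm = 1.5e+08 m.
Use the vis-viva equation v² = GM(2/r − 1/a) with a = (rₚ + rₐ)/2 = (1e+07 + 1.5e+08)/2 = 8e+07 m.
vₚ = √(GM · (2/rₚ − 1/a)) = √(3.986e+16 · (2/1e+07 − 1/8e+07)) m/s ≈ 8.645e+04 m/s = 86.45 km/s.
vₐ = √(GM · (2/rₐ − 1/a)) = √(3.986e+16 · (2/1.5e+08 − 1/8e+07)) m/s ≈ 5763 m/s = 5.763 km/s.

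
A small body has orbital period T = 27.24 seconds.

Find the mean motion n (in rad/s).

n = 2π / T.
n = 2π / 27.24 s ≈ 0.2307 rad/s.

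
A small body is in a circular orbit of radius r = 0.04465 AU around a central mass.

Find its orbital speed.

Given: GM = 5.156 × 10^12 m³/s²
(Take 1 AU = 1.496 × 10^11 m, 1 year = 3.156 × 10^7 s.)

Convert to SI: r = 0.04465 AU = 6.67964e+09 m.
For a circular orbit, gravity supplies the centripetal force, so v = √(GM / r).
v = √(5.156e+12 / 6.67964e+09) m/s ≈ 27.78 m/s = 0.005861 AU/year.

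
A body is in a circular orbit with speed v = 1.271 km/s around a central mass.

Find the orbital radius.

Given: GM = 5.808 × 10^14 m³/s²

Convert to SI: v = 1.271 km/s = 1271 m/s.
For a circular orbit, v² = GM / r, so r = GM / v².
r = 5.808e+14 / (1271)² m ≈ 3.595e+08 m = 359.5 Mm.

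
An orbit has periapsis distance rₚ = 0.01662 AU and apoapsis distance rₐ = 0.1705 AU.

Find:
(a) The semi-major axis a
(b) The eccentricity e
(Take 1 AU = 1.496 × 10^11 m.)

Convert to SI: rₚ = 0.01662 AU = 2.48635e+09 m; rₐ = 0.1705 AU = 2.55068e+10 m.
(a) a = (rₚ + rₐ) / 2 = (2.48635e+09 + 2.55068e+10) / 2 ≈ 1.4e+10 m = 0.09356 AU.
(b) e = (rₐ − rₚ) / (rₐ + rₚ) = (2.55068e+10 − 2.48635e+09) / (2.55068e+10 + 2.48635e+09) ≈ 0.8224.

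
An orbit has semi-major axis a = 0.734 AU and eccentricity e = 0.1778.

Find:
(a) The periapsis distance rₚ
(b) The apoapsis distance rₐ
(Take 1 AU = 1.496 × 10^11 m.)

Convert to SI: a = 0.734 AU = 1.09806e+11 m.
(a) rₚ = a(1 − e) = 1.09806e+11 · (1 − 0.1778) = 1.09806e+11 · 0.8222 ≈ 9.028e+10 m = 0.6035 AU.
(b) rₐ = a(1 + e) = 1.09806e+11 · (1 + 0.1778) = 1.09806e+11 · 1.1778 ≈ 1.293e+11 m = 0.8645 AU.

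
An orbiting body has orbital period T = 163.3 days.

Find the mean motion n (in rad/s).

Convert to SI: T = 163.3 days = 1.41091e+07 s.
n = 2π / T.
n = 2π / 1.41091e+07 s ≈ 4.453e-07 rad/s.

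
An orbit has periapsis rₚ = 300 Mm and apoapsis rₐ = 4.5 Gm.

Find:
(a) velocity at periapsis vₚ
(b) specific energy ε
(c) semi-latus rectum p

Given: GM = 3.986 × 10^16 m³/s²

Convert to SI: rₚ = 300 Mm = 3e+08 m; rₐ = 4.5 Gm = 4.5e+09 m.
(a) With a = (rₚ + rₐ)/2 = 2.4e+09 m, vₚ = √(GM (2/rₚ − 1/a)) = √(3.986e+16 · (2/3e+08 − 1/2.4e+09)) m/s ≈ 1.578e+04 m/s
(b) With a = (rₚ + rₐ)/2 = 2.4e+09 m, ε = −GM/(2a) = −3.986e+16/(2 · 2.4e+09) J/kg ≈ -8.304e+06 J/kg
(c) From a = (rₚ + rₐ)/2 = 2.4e+09 m and e = (rₐ − rₚ)/(rₐ + rₚ) = 0.875, p = a(1 − e²) = 2.4e+09 · (1 − (0.875)²) ≈ 5.625e+08 m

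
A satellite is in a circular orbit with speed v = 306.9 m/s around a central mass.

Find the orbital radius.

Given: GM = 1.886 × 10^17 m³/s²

For a circular orbit, v² = GM / r, so r = GM / v².
r = 1.886e+17 / (306.9)² m ≈ 2.002e+12 m = 2.002 × 10^12 m.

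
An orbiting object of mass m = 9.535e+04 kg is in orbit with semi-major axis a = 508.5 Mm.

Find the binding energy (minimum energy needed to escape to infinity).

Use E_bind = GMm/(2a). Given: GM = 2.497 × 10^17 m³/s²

Convert to SI: a = 508.5 Mm = 5.085e+08 m.
Total orbital energy is E = −GMm/(2a); binding energy is E_bind = −E = GMm/(2a).
E_bind = 2.497e+17 · 9.535e+04 / (2 · 5.085e+08) J ≈ 2.341e+13 J = 23.41 TJ.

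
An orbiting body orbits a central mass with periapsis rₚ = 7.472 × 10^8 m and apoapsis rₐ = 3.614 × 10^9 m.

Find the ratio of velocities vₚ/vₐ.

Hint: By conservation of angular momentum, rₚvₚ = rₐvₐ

Conservation of angular momentum gives rₚvₚ = rₐvₐ, so vₚ/vₐ = rₐ/rₚ.
vₚ/vₐ = 3.614e+09 / 7.472e+08 ≈ 4.837.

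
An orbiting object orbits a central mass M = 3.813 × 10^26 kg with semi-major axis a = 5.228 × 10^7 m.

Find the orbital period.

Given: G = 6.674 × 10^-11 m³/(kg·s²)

GM = G · M = 6.674e-11 · 3.813e+26 = 2.5448e+16 m³/s².
Kepler's third law: T = 2π √(a³ / GM).
Substituting a = 5.228e+07 m and GM = 2.5448e+16 m³/s²:
T = 2π √((5.228e+07)³ / 2.5448e+16) s
T ≈ 1.489e+04 s = 4.136 hours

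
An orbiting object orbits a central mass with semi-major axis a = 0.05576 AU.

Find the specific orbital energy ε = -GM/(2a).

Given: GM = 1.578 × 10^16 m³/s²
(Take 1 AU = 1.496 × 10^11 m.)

Convert to SI: a = 0.05576 AU = 8.3417e+09 m.
ε = −GM / (2a).
ε = −1.578e+16 / (2 · 8.3417e+09) J/kg ≈ -9.459e+05 J/kg = -945.9 kJ/kg.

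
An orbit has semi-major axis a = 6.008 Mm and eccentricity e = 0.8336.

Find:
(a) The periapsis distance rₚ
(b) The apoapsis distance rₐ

Convert to SI: a = 6.008 Mm = 6.008e+06 m.
(a) rₚ = a(1 − e) = 6.008e+06 · (1 − 0.8336) = 6.008e+06 · 0.1664 ≈ 9.997e+05 m = 999.7 km.
(b) rₐ = a(1 + e) = 6.008e+06 · (1 + 0.8336) = 6.008e+06 · 1.8336 ≈ 1.102e+07 m = 11.02 Mm.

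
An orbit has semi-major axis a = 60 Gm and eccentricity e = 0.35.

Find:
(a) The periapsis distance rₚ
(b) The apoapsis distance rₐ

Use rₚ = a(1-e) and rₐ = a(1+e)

Convert to SI: a = 60 Gm = 6e+10 m.
(a) rₚ = a(1 − e) = 6e+10 · (1 − 0.35) = 6e+10 · 0.65 ≈ 3.9e+10 m = 39 Gm.
(b) rₐ = a(1 + e) = 6e+10 · (1 + 0.35) = 6e+10 · 1.35 ≈ 8.1e+10 m = 81 Gm.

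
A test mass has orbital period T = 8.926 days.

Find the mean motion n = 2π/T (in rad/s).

Convert to SI: T = 8.926 days = 771206 s.
n = 2π / T.
n = 2π / 771206 s ≈ 8.147e-06 rad/s.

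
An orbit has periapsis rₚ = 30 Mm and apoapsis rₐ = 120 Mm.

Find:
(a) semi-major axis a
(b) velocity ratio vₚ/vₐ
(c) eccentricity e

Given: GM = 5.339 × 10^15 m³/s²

Convert to SI: rₚ = 30 Mm = 3e+07 m; rₐ = 120 Mm = 1.2e+08 m.
(a) a = (rₚ + rₐ)/2 = (3e+07 + 1.2e+08)/2 ≈ 7.5e+07 m
(b) Conservation of angular momentum (rₚvₚ = rₐvₐ) gives vₚ/vₐ = rₐ/rₚ = 1.2e+08/3e+07 ≈ 4
(c) e = (rₐ − rₚ)/(rₐ + rₚ) = (1.2e+08 − 3e+07)/(1.2e+08 + 3e+07) ≈ 0.6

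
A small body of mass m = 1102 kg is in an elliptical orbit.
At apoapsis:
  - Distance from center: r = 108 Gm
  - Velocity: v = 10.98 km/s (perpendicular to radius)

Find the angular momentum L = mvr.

Convert to SI: r = 108 Gm = 1.08e+11 m; v = 10.98 km/s = 10980 m/s.
Since v is perpendicular to r, L = m · v · r.
L = 1102 · 10980 · 1.08e+11 kg·m²/s ≈ 1.307e+18 kg·m²/s.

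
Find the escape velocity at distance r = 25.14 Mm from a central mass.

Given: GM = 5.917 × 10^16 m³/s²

Convert to SI: r = 25.14 Mm = 2.514e+07 m.
Escape velocity comes from setting total energy to zero: ½v² − GM/r = 0 ⇒ v_esc = √(2GM / r).
v_esc = √(2 · 5.917e+16 / 2.514e+07) m/s ≈ 6.861e+04 m/s = 68.61 km/s.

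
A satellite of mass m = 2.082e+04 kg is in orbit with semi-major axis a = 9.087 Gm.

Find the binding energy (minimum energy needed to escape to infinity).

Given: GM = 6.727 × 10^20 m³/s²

Convert to SI: a = 9.087 Gm = 9.087e+09 m.
Total orbital energy is E = −GMm/(2a); binding energy is E_bind = −E = GMm/(2a).
E_bind = 6.727e+20 · 2.082e+04 / (2 · 9.087e+09) J ≈ 7.706e+14 J = 770.6 TJ.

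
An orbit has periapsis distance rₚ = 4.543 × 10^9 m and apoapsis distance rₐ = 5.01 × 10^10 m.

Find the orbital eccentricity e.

e = (rₐ − rₚ) / (rₐ + rₚ).
e = (5.01e+10 − 4.543e+09) / (5.01e+10 + 4.543e+09) = 4.5557e+10 / 5.4643e+10 ≈ 0.8337.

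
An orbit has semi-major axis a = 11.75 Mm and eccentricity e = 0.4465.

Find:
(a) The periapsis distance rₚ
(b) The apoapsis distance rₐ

Convert to SI: a = 11.75 Mm = 1.175e+07 m.
(a) rₚ = a(1 − e) = 1.175e+07 · (1 − 0.4465) = 1.175e+07 · 0.5535 ≈ 6.504e+06 m = 6.504 Mm.
(b) rₐ = a(1 + e) = 1.175e+07 · (1 + 0.4465) = 1.175e+07 · 1.4465 ≈ 1.7e+07 m = 17 Mm.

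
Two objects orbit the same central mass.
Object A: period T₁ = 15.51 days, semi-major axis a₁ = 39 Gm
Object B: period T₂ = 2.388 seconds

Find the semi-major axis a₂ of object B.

Convert to SI: T₁ = 15.51 days = 1.34006e+06 s; a₁ = 39 Gm = 3.9e+10 m.
Kepler's third law: (T₁/T₂)² = (a₁/a₂)³ ⇒ a₂ = a₁ · (T₂/T₁)^(2/3).
T₂/T₁ = 2.388 / 1.34006e+06 = 1.782e-06.
a₂ = 3.9e+10 · (1.782e-06)^(2/3) m ≈ 5.732e+06 m = 5.732 Mm.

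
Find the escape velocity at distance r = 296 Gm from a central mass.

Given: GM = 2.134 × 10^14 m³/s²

Convert to SI: r = 296 Gm = 2.96e+11 m.
Escape velocity comes from setting total energy to zero: ½v² − GM/r = 0 ⇒ v_esc = √(2GM / r).
v_esc = √(2 · 2.134e+14 / 2.96e+11) m/s ≈ 37.97 m/s = 37.97 m/s.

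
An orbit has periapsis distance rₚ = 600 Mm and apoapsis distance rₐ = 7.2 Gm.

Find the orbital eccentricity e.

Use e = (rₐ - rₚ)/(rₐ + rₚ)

Convert to SI: rₚ = 600 Mm = 6e+08 m; rₐ = 7.2 Gm = 7.2e+09 m.
e = (rₐ − rₚ) / (rₐ + rₚ).
e = (7.2e+09 − 6e+08) / (7.2e+09 + 6e+08) = 6.6e+09 / 7.8e+09 ≈ 0.8462.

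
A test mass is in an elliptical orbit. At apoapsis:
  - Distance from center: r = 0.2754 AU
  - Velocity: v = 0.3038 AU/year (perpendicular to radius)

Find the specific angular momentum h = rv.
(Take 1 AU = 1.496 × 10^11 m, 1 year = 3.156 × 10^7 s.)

Convert to SI: r = 0.2754 AU = 4.11998e+10 m; v = 0.3038 AU/year = 1440.07 m/s.
With v perpendicular to r, h = r · v.
h = 4.11998e+10 · 1440.07 m²/s ≈ 5.933e+13 m²/s.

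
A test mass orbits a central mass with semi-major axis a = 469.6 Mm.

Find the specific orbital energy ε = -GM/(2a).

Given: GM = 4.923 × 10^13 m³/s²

Convert to SI: a = 469.6 Mm = 4.696e+08 m.
ε = −GM / (2a).
ε = −4.923e+13 / (2 · 4.696e+08) J/kg ≈ -5.242e+04 J/kg = -52.42 kJ/kg.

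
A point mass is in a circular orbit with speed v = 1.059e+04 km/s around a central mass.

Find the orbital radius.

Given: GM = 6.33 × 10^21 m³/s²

Convert to SI: v = 1.059e+04 km/s = 1.059e+07 m/s.
For a circular orbit, v² = GM / r, so r = GM / v².
r = 6.33e+21 / (1.059e+07)² m ≈ 5.644e+07 m = 56.44 Mm.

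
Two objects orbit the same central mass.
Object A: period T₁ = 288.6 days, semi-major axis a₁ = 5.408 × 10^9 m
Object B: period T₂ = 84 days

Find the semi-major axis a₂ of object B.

Convert to SI: T₁ = 288.6 days = 2.4935e+07 s; T₂ = 84 days = 7.2576e+06 s.
Kepler's third law: (T₁/T₂)² = (a₁/a₂)³ ⇒ a₂ = a₁ · (T₂/T₁)^(2/3).
T₂/T₁ = 7.2576e+06 / 2.4935e+07 = 0.29106.
a₂ = 5.408e+09 · (0.29106)^(2/3) m ≈ 2.375e+09 m = 2.375 × 10^9 m.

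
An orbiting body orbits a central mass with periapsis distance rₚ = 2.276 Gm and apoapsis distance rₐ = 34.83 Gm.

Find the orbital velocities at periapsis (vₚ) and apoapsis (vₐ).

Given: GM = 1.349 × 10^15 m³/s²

Convert to SI: rₚ = 2.276 Gm = 2.276e+09 m; rₐ = 34.83 Gm = 3.483e+10 m.
Use the vis-viva equation v² = GM(2/r − 1/a) with a = (rₚ + rₐ)/2 = (2.276e+09 + 3.483e+10)/2 = 1.8553e+10 m.
vₚ = √(GM · (2/rₚ − 1/a)) = √(1.349e+15 · (2/2.276e+09 − 1/1.8553e+10)) m/s ≈ 1055 m/s = 1.055 km/s.
vₐ = √(GM · (2/rₐ − 1/a)) = √(1.349e+15 · (2/3.483e+10 − 1/1.8553e+10)) m/s ≈ 68.93 m/s = 68.93 m/s.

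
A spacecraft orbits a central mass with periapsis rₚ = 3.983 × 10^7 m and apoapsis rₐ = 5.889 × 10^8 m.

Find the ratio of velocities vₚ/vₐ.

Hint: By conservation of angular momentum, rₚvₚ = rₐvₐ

Conservation of angular momentum gives rₚvₚ = rₐvₐ, so vₚ/vₐ = rₐ/rₚ.
vₚ/vₐ = 5.889e+08 / 3.983e+07 ≈ 14.79.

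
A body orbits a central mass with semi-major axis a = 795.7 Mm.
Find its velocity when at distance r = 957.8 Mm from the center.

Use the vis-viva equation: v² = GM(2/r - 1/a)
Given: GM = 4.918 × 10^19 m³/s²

Convert to SI: a = 795.7 Mm = 7.957e+08 m; r = 957.8 Mm = 9.578e+08 m.
Vis-viva: v = √(GM · (2/r − 1/a)).
2/r − 1/a = 2/9.578e+08 − 1/7.957e+08 = 8.31364e-10 m⁻¹.
v = √(4.918e+19 · 8.31364e-10) m/s ≈ 2.022e+05 m/s = 202.2 km/s.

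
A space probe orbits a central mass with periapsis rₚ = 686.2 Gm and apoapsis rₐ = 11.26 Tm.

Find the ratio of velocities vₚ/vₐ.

Convert to SI: rₚ = 686.2 Gm = 6.862e+11 m; rₐ = 11.26 Tm = 1.126e+13 m.
Conservation of angular momentum gives rₚvₚ = rₐvₐ, so vₚ/vₐ = rₐ/rₚ.
vₚ/vₐ = 1.126e+13 / 6.862e+11 ≈ 16.41.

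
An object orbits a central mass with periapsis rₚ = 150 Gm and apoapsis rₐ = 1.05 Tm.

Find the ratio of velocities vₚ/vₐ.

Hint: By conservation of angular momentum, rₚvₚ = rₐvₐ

Convert to SI: rₚ = 150 Gm = 1.5e+11 m; rₐ = 1.05 Tm = 1.05e+12 m.
Conservation of angular momentum gives rₚvₚ = rₐvₐ, so vₚ/vₐ = rₐ/rₚ.
vₚ/vₐ = 1.05e+12 / 1.5e+11 ≈ 7.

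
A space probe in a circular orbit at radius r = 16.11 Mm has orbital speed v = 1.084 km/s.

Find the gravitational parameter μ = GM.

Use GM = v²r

Convert to SI: r = 16.11 Mm = 1.611e+07 m; v = 1.084 km/s = 1084 m/s.
For a circular orbit v² = GM/r, so GM = v² · r.
GM = (1084)² · 1.611e+07 m³/s² ≈ 1.893e+13 m³/s² = 1.893 × 10^13 m³/s².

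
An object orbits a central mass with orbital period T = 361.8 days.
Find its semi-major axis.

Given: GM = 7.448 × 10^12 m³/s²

Convert to SI: T = 361.8 days = 3.12595e+07 s.
Invert Kepler's third law: a = (GM · T² / (4π²))^(1/3).
Substituting T = 3.12595e+07 s and GM = 7.448e+12 m³/s²:
a = (7.448e+12 · (3.12595e+07)² / (4π²))^(1/3) m
a ≈ 5.691e+08 m = 569.1 Mm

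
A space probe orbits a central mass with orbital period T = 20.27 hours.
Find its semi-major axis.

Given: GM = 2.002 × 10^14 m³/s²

Convert to SI: T = 20.27 hours = 72972 s.
Invert Kepler's third law: a = (GM · T² / (4π²))^(1/3).
Substituting T = 72972 s and GM = 2.002e+14 m³/s²:
a = (2.002e+14 · (72972)² / (4π²))^(1/3) m
a ≈ 3e+07 m = 30 Mm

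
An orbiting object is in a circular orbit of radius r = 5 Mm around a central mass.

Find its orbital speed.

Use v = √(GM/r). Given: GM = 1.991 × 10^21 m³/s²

Convert to SI: r = 5 Mm = 5e+06 m.
For a circular orbit, gravity supplies the centripetal force, so v = √(GM / r).
v = √(1.991e+21 / 5e+06) m/s ≈ 1.995e+07 m/s = 1.995e+04 km/s.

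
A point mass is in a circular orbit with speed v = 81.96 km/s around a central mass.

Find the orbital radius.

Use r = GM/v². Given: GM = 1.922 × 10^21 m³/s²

Convert to SI: v = 81.96 km/s = 81960 m/s.
For a circular orbit, v² = GM / r, so r = GM / v².
r = 1.922e+21 / (81960)² m ≈ 2.861e+11 m = 2.861 × 10^11 m.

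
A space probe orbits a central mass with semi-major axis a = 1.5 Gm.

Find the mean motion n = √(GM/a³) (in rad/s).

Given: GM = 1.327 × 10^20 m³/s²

Convert to SI: a = 1.5 Gm = 1.5e+09 m.
n = √(GM / a³).
n = √(1.327e+20 / (1.5e+09)³) rad/s ≈ 0.0001983 rad/s.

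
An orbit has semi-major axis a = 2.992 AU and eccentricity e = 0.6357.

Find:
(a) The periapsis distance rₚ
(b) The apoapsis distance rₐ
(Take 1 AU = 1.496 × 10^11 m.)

Convert to SI: a = 2.992 AU = 4.47603e+11 m.
(a) rₚ = a(1 − e) = 4.47603e+11 · (1 − 0.6357) = 4.47603e+11 · 0.3643 ≈ 1.631e+11 m = 1.09 AU.
(b) rₐ = a(1 + e) = 4.47603e+11 · (1 + 0.6357) = 4.47603e+11 · 1.6357 ≈ 7.321e+11 m = 4.894 AU.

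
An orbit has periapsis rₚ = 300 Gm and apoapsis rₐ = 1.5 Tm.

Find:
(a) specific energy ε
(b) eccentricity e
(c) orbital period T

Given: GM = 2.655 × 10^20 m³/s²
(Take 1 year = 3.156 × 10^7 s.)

Convert to SI: rₚ = 300 Gm = 3e+11 m; rₐ = 1.5 Tm = 1.5e+12 m.
(a) With a = (rₚ + rₐ)/2 = 9e+11 m, ε = −GM/(2a) = −2.655e+20/(2 · 9e+11) J/kg ≈ -1.475e+08 J/kg
(b) e = (rₐ − rₚ)/(rₐ + rₚ) = (1.5e+12 − 3e+11)/(1.5e+12 + 3e+11) ≈ 0.6667
(c) With a = (rₚ + rₐ)/2 = 9e+11 m, T = 2π √(a³/GM) = 2π √((9e+11)³/2.655e+20) s ≈ 3.292e+08 s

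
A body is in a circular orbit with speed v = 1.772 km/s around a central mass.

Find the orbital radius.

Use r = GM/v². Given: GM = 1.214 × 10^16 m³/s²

Convert to SI: v = 1.772 km/s = 1772 m/s.
For a circular orbit, v² = GM / r, so r = GM / v².
r = 1.214e+16 / (1772)² m ≈ 3.866e+09 m = 3.866 Gm.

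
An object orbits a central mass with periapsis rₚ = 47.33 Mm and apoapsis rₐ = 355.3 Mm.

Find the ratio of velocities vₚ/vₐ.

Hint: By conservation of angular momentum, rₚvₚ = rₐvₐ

Convert to SI: rₚ = 47.33 Mm = 4.733e+07 m; rₐ = 355.3 Mm = 3.553e+08 m.
Conservation of angular momentum gives rₚvₚ = rₐvₐ, so vₚ/vₐ = rₐ/rₚ.
vₚ/vₐ = 3.553e+08 / 4.733e+07 ≈ 7.507.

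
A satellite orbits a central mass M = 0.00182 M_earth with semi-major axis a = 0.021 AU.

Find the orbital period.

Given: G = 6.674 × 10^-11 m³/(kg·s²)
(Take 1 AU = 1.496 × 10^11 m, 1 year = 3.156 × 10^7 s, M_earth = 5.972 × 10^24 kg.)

Convert to SI: a = 0.021 AU = 3.1416e+09 m; M = 0.00182 M_earth = 1.0869e+22 kg.
GM = G · M = 6.674e-11 · 1.0869e+22 = 7.254e+11 m³/s².
Kepler's third law: T = 2π √(a³ / GM).
Substituting a = 3.1416e+09 m and GM = 7.254e+11 m³/s²:
T = 2π √((3.1416e+09)³ / 7.254e+11) s
T ≈ 1.299e+09 s = 41.16 years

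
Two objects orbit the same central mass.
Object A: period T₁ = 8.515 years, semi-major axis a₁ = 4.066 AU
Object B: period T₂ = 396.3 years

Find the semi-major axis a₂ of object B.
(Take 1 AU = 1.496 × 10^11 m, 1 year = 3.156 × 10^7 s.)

Convert to SI: T₁ = 8.515 years = 2.68733e+08 s; a₁ = 4.066 AU = 6.08274e+11 m; T₂ = 396.3 years = 1.25072e+10 s.
Kepler's third law: (T₁/T₂)² = (a₁/a₂)³ ⇒ a₂ = a₁ · (T₂/T₁)^(2/3).
T₂/T₁ = 1.25072e+10 / 2.68733e+08 = 46.5414.
a₂ = 6.08274e+11 · (46.5414)^(2/3) m ≈ 7.87e+12 m = 52.61 AU.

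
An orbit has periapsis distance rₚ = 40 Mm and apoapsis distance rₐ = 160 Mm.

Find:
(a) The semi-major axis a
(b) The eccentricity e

Convert to SI: rₚ = 40 Mm = 4e+07 m; rₐ = 160 Mm = 1.6e+08 m.
(a) a = (rₚ + rₐ) / 2 = (4e+07 + 1.6e+08) / 2 ≈ 1e+08 m = 100 Mm.
(b) e = (rₐ − rₚ) / (rₐ + rₚ) = (1.6e+08 − 4e+07) / (1.6e+08 + 4e+07) ≈ 0.6.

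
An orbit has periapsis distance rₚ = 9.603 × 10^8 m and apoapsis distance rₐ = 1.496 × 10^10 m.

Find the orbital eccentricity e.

e = (rₐ − rₚ) / (rₐ + rₚ).
e = (1.496e+10 − 9.603e+08) / (1.496e+10 + 9.603e+08) = 1.39997e+10 / 1.59203e+10 ≈ 0.8794.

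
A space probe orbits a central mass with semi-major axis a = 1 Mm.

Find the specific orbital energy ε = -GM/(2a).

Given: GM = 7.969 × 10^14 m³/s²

Convert to SI: a = 1 Mm = 1e+06 m.
ε = −GM / (2a).
ε = −7.969e+14 / (2 · 1e+06) J/kg ≈ -3.984e+08 J/kg = -398.4 MJ/kg.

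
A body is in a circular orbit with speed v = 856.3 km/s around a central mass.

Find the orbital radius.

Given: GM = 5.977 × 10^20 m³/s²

Convert to SI: v = 856.3 km/s = 856300 m/s.
For a circular orbit, v² = GM / r, so r = GM / v².
r = 5.977e+20 / (856300)² m ≈ 8.151e+08 m = 815.1 Mm.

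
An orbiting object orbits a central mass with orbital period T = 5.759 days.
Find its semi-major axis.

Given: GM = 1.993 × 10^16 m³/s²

Convert to SI: T = 5.759 days = 497578 s.
Invert Kepler's third law: a = (GM · T² / (4π²))^(1/3).
Substituting T = 497578 s and GM = 1.993e+16 m³/s²:
a = (1.993e+16 · (497578)² / (4π²))^(1/3) m
a ≈ 5e+08 m = 500 Mm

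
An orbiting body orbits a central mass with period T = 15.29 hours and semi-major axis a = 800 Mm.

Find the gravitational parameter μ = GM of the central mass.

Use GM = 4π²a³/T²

Convert to SI: T = 15.29 hours = 55044 s; a = 800 Mm = 8e+08 m.
GM = 4π² · a³ / T².
GM = 4π² · (8e+08)³ / (55044)² m³/s² ≈ 6.671e+18 m³/s² = 6.671 × 10^18 m³/s².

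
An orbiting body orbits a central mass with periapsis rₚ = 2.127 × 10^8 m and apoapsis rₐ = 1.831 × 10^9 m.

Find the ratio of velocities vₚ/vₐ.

Conservation of angular momentum gives rₚvₚ = rₐvₐ, so vₚ/vₐ = rₐ/rₚ.
vₚ/vₐ = 1.831e+09 / 2.127e+08 ≈ 8.608.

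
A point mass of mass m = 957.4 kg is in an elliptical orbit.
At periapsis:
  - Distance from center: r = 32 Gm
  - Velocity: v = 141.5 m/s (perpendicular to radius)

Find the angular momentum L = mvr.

Convert to SI: r = 32 Gm = 3.2e+10 m.
Since v is perpendicular to r, L = m · v · r.
L = 957.4 · 141.5 · 3.2e+10 kg·m²/s ≈ 4.335e+15 kg·m²/s.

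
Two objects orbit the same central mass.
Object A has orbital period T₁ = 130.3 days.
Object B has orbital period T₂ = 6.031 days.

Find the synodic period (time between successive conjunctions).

Convert to SI: T₁ = 130.3 days = 1.12579e+07 s; T₂ = 6.031 days = 521078 s.
T_syn = |T₁ · T₂ / (T₁ − T₂)|.
T_syn = |1.12579e+07 · 521078 / (1.12579e+07 − 521078)| s ≈ 5.464e+05 s = 6.324 days.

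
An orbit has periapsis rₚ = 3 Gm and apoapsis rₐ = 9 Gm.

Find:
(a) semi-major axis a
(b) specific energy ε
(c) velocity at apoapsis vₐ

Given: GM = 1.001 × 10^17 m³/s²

Convert to SI: rₚ = 3 Gm = 3e+09 m; rₐ = 9 Gm = 9e+09 m.
(a) a = (rₚ + rₐ)/2 = (3e+09 + 9e+09)/2 ≈ 6e+09 m
(b) With a = (rₚ + rₐ)/2 = 6e+09 m, ε = −GM/(2a) = −1.001e+17/(2 · 6e+09) J/kg ≈ -8.342e+06 J/kg
(c) With a = (rₚ + rₐ)/2 = 6e+09 m, vₐ = √(GM (2/rₐ − 1/a)) = √(1.001e+17 · (2/9e+09 − 1/6e+09)) m/s ≈ 2358 m/s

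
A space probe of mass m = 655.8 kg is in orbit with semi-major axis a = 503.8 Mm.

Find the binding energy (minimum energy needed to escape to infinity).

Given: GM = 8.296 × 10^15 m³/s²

Convert to SI: a = 503.8 Mm = 5.038e+08 m.
Total orbital energy is E = −GMm/(2a); binding energy is E_bind = −E = GMm/(2a).
E_bind = 8.296e+15 · 655.8 / (2 · 5.038e+08) J ≈ 5.399e+09 J = 5.399 GJ.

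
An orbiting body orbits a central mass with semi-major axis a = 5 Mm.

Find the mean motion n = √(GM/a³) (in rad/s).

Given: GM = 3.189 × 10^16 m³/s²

Convert to SI: a = 5 Mm = 5e+06 m.
n = √(GM / a³).
n = √(3.189e+16 / (5e+06)³) rad/s ≈ 0.01597 rad/s.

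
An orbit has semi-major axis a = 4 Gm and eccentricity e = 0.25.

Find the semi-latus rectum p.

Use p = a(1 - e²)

Convert to SI: a = 4 Gm = 4e+09 m.
p = a (1 − e²).
p = 4e+09 · (1 − (0.25)²) = 4e+09 · 0.9375 ≈ 3.75e+09 m = 3.75 Gm.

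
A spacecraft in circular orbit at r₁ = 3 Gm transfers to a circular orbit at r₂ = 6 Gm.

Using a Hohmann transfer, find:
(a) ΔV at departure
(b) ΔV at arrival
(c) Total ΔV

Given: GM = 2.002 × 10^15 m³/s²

Convert to SI: r₁ = 3 Gm = 3e+09 m; r₂ = 6 Gm = 6e+09 m.
Transfer semi-major axis: a_t = (r₁ + r₂)/2 = (3e+09 + 6e+09)/2 = 4.5e+09 m.
Circular speeds: v₁ = √(GM/r₁) = 816.905 m/s, v₂ = √(GM/r₂) = 577.639 m/s.
Transfer speeds (vis-viva v² = GM(2/r − 1/a_t)): v₁ᵗ = 943.28 m/s, v₂ᵗ = 471.64 m/s.
(a) ΔV₁ = |v₁ᵗ − v₁| ≈ 126.4 m/s = 126.4 m/s.
(b) ΔV₂ = |v₂ − v₂ᵗ| ≈ 106 m/s = 106 m/s.
(c) ΔV_total = ΔV₁ + ΔV₂ ≈ 232.4 m/s = 232.4 m/s.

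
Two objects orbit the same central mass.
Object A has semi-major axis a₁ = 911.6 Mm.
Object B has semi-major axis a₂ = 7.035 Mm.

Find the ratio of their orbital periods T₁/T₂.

Convert to SI: a₁ = 911.6 Mm = 9.116e+08 m; a₂ = 7.035 Mm = 7.035e+06 m.
From Kepler's third law, (T₁/T₂)² = (a₁/a₂)³, so T₁/T₂ = (a₁/a₂)^(3/2).
a₁/a₂ = 9.116e+08 / 7.035e+06 = 129.581.
T₁/T₂ = (129.581)^(3/2) ≈ 1475.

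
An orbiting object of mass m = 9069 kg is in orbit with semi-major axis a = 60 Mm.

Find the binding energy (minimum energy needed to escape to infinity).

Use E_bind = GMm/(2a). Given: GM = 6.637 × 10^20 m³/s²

Convert to SI: a = 60 Mm = 6e+07 m.
Total orbital energy is E = −GMm/(2a); binding energy is E_bind = −E = GMm/(2a).
E_bind = 6.637e+20 · 9069 / (2 · 6e+07) J ≈ 5.016e+16 J = 50.16 PJ.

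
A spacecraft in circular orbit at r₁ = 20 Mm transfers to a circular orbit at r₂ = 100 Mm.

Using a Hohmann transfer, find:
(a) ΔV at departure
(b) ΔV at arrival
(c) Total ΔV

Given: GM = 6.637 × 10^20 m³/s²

Convert to SI: r₁ = 20 Mm = 2e+07 m; r₂ = 100 Mm = 1e+08 m.
Transfer semi-major axis: a_t = (r₁ + r₂)/2 = (2e+07 + 1e+08)/2 = 6e+07 m.
Circular speeds: v₁ = √(GM/r₁) = 5.76064e+06 m/s, v₂ = √(GM/r₂) = 2.57624e+06 m/s.
Transfer speeds (vis-viva v² = GM(2/r − 1/a_t)): v₁ᵗ = 7.43696e+06 m/s, v₂ᵗ = 1.48739e+06 m/s.
(a) ΔV₁ = |v₁ᵗ − v₁| ≈ 1.676e+06 m/s = 1676 km/s.
(b) ΔV₂ = |v₂ − v₂ᵗ| ≈ 1.089e+06 m/s = 1089 km/s.
(c) ΔV_total = ΔV₁ + ΔV₂ ≈ 2.765e+06 m/s = 2765 km/s.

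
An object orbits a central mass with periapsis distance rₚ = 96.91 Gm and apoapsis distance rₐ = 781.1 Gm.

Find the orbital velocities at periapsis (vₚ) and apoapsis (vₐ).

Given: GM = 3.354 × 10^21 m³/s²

Convert to SI: rₚ = 96.91 Gm = 9.691e+10 m; rₐ = 781.1 Gm = 7.811e+11 m.
Use the vis-viva equation v² = GM(2/r − 1/a) with a = (rₚ + rₐ)/2 = (9.691e+10 + 7.811e+11)/2 = 4.39005e+11 m.
vₚ = √(GM · (2/rₚ − 1/a)) = √(3.354e+21 · (2/9.691e+10 − 1/4.39005e+11)) m/s ≈ 2.482e+05 m/s = 248.2 km/s.
vₐ = √(GM · (2/rₐ − 1/a)) = √(3.354e+21 · (2/7.811e+11 − 1/4.39005e+11)) m/s ≈ 3.079e+04 m/s = 30.79 km/s.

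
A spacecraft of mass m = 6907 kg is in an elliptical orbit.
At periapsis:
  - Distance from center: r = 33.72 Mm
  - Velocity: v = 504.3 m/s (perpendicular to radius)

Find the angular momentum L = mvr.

Convert to SI: r = 33.72 Mm = 3.372e+07 m.
Since v is perpendicular to r, L = m · v · r.
L = 6907 · 504.3 · 3.372e+07 kg·m²/s ≈ 1.175e+14 kg·m²/s.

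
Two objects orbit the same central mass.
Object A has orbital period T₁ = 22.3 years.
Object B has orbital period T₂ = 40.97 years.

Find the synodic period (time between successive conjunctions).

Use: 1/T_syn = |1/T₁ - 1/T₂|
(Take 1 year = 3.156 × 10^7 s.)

Convert to SI: T₁ = 22.3 years = 7.03788e+08 s; T₂ = 40.97 years = 1.29301e+09 s.
T_syn = |T₁ · T₂ / (T₁ − T₂)|.
T_syn = |7.03788e+08 · 1.29301e+09 / (7.03788e+08 − 1.29301e+09)| s ≈ 1.544e+09 s = 48.94 years.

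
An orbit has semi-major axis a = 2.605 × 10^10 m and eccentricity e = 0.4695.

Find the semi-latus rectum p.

p = a (1 − e²).
p = 2.605e+10 · (1 − (0.4695)²) = 2.605e+10 · 0.77957 ≈ 2.031e+10 m = 2.031 × 10^10 m.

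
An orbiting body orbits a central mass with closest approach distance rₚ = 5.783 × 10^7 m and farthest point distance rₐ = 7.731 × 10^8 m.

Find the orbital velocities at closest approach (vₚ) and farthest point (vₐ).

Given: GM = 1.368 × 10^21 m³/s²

Use the vis-viva equation v² = GM(2/r − 1/a) with a = (rₚ + rₐ)/2 = (5.783e+07 + 7.731e+08)/2 = 4.15465e+08 m.
vₚ = √(GM · (2/rₚ − 1/a)) = √(1.368e+21 · (2/5.783e+07 − 1/4.15465e+08)) m/s ≈ 6.635e+06 m/s = 6635 km/s.
vₐ = √(GM · (2/rₐ − 1/a)) = √(1.368e+21 · (2/7.731e+08 − 1/4.15465e+08)) m/s ≈ 4.963e+05 m/s = 496.3 km/s.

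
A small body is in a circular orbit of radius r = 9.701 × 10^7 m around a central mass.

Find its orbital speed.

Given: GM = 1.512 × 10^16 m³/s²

For a circular orbit, gravity supplies the centripetal force, so v = √(GM / r).
v = √(1.512e+16 / 9.701e+07) m/s ≈ 1.248e+04 m/s = 12.48 km/s.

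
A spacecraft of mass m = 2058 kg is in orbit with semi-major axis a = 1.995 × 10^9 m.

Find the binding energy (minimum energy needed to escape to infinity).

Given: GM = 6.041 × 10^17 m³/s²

Total orbital energy is E = −GMm/(2a); binding energy is E_bind = −E = GMm/(2a).
E_bind = 6.041e+17 · 2058 / (2 · 1.995e+09) J ≈ 3.116e+11 J = 311.6 GJ.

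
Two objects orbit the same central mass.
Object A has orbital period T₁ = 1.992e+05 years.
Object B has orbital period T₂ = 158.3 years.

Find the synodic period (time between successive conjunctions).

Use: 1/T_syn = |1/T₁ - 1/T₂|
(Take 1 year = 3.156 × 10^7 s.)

Convert to SI: T₁ = 1.992e+05 years = 6.28675e+12 s; T₂ = 158.3 years = 4.99595e+09 s.
T_syn = |T₁ · T₂ / (T₁ − T₂)|.
T_syn = |6.28675e+12 · 4.99595e+09 / (6.28675e+12 − 4.99595e+09)| s ≈ 5e+09 s = 158.4 years.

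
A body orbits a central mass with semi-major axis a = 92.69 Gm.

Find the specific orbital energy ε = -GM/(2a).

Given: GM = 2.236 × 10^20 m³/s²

Convert to SI: a = 92.69 Gm = 9.269e+10 m.
ε = −GM / (2a).
ε = −2.236e+20 / (2 · 9.269e+10) J/kg ≈ -1.206e+09 J/kg = -1.206 GJ/kg.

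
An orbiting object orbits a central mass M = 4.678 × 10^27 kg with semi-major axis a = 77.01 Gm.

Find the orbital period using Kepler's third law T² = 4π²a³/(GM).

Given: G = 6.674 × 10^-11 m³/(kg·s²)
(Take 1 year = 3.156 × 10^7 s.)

Convert to SI: a = 77.01 Gm = 7.701e+10 m.
GM = G · M = 6.674e-11 · 4.678e+27 = 3.1221e+17 m³/s².
Kepler's third law: T = 2π √(a³ / GM).
Substituting a = 7.701e+10 m and GM = 3.1221e+17 m³/s²:
T = 2π √((7.701e+10)³ / 3.1221e+17) s
T ≈ 2.403e+08 s = 7.614 years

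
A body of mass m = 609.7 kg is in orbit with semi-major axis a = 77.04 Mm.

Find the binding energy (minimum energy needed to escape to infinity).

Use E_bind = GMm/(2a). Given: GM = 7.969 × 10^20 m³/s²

Convert to SI: a = 77.04 Mm = 7.704e+07 m.
Total orbital energy is E = −GMm/(2a); binding energy is E_bind = −E = GMm/(2a).
E_bind = 7.969e+20 · 609.7 / (2 · 7.704e+07) J ≈ 3.153e+15 J = 3.153 PJ.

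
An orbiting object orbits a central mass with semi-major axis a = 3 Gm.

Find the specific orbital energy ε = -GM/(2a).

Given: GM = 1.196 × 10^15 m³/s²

Convert to SI: a = 3 Gm = 3e+09 m.
ε = −GM / (2a).
ε = −1.196e+15 / (2 · 3e+09) J/kg ≈ -1.993e+05 J/kg = -199.3 kJ/kg.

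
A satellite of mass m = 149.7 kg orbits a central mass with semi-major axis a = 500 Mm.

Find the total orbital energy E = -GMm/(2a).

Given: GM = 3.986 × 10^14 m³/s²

Convert to SI: a = 500 Mm = 5e+08 m.
E = −GMm / (2a).
E = −3.986e+14 · 149.7 / (2 · 5e+08) J ≈ -5.967e+07 J = -59.67 MJ.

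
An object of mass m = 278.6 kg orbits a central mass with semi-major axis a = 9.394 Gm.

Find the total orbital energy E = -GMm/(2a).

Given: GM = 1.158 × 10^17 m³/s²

Convert to SI: a = 9.394 Gm = 9.394e+09 m.
E = −GMm / (2a).
E = −1.158e+17 · 278.6 / (2 · 9.394e+09) J ≈ -1.717e+09 J = -1.717 GJ.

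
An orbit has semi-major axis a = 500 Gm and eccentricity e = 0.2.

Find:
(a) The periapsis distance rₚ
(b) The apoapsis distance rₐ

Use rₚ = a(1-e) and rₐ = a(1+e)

Convert to SI: a = 500 Gm = 5e+11 m.
(a) rₚ = a(1 − e) = 5e+11 · (1 − 0.2) = 5e+11 · 0.8 ≈ 4e+11 m = 400 Gm.
(b) rₐ = a(1 + e) = 5e+11 · (1 + 0.2) = 5e+11 · 1.2 ≈ 6e+11 m = 600 Gm.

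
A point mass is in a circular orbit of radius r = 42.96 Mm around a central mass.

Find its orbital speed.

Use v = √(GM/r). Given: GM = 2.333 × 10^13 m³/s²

Convert to SI: r = 42.96 Mm = 4.296e+07 m.
For a circular orbit, gravity supplies the centripetal force, so v = √(GM / r).
v = √(2.333e+13 / 4.296e+07) m/s ≈ 736.9 m/s = 736.9 m/s.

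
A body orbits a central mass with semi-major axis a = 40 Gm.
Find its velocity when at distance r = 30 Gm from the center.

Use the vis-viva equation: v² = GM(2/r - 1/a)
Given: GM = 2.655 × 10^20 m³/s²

Convert to SI: a = 40 Gm = 4e+10 m; r = 30 Gm = 3e+10 m.
Vis-viva: v = √(GM · (2/r − 1/a)).
2/r − 1/a = 2/3e+10 − 1/4e+10 = 4.16667e-11 m⁻¹.
v = √(2.655e+20 · 4.16667e-11) m/s ≈ 1.052e+05 m/s = 105.2 km/s.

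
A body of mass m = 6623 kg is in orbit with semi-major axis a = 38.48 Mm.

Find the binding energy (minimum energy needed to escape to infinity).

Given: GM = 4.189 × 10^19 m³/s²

Convert to SI: a = 38.48 Mm = 3.848e+07 m.
Total orbital energy is E = −GMm/(2a); binding energy is E_bind = −E = GMm/(2a).
E_bind = 4.189e+19 · 6623 / (2 · 3.848e+07) J ≈ 3.605e+15 J = 3.605 PJ.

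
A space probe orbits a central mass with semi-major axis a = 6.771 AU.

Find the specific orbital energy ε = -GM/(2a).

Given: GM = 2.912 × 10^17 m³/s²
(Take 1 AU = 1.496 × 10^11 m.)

Convert to SI: a = 6.771 AU = 1.01294e+12 m.
ε = −GM / (2a).
ε = −2.912e+17 / (2 · 1.01294e+12) J/kg ≈ -1.437e+05 J/kg = -143.7 kJ/kg.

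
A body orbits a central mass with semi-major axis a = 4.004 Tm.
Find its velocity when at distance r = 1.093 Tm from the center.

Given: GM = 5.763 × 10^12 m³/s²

Convert to SI: a = 4.004 Tm = 4.004e+12 m; r = 1.093 Tm = 1.093e+12 m.
Vis-viva: v = √(GM · (2/r − 1/a)).
2/r − 1/a = 2/1.093e+12 − 1/4.004e+12 = 1.58008e-12 m⁻¹.
v = √(5.763e+12 · 1.58008e-12) m/s ≈ 3.018 m/s = 3.018 m/s.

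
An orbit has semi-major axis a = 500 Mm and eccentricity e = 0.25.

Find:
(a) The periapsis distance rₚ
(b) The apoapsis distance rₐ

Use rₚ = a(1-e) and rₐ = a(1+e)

Convert to SI: a = 500 Mm = 5e+08 m.
(a) rₚ = a(1 − e) = 5e+08 · (1 − 0.25) = 5e+08 · 0.75 ≈ 3.75e+08 m = 375 Mm.
(b) rₐ = a(1 + e) = 5e+08 · (1 + 0.25) = 5e+08 · 1.25 ≈ 6.25e+08 m = 625 Mm.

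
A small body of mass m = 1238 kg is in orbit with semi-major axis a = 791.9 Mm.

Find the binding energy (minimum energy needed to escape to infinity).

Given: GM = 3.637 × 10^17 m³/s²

Convert to SI: a = 791.9 Mm = 7.919e+08 m.
Total orbital energy is E = −GMm/(2a); binding energy is E_bind = −E = GMm/(2a).
E_bind = 3.637e+17 · 1238 / (2 · 7.919e+08) J ≈ 2.843e+11 J = 284.3 GJ.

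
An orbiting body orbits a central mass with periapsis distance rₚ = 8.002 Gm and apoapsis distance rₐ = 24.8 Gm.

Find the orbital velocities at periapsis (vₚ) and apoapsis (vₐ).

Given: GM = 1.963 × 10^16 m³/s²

Convert to SI: rₚ = 8.002 Gm = 8.002e+09 m; rₐ = 24.8 Gm = 2.48e+10 m.
Use the vis-viva equation v² = GM(2/r − 1/a) with a = (rₚ + rₐ)/2 = (8.002e+09 + 2.48e+10)/2 = 1.6401e+10 m.
vₚ = √(GM · (2/rₚ − 1/a)) = √(1.963e+16 · (2/8.002e+09 − 1/1.6401e+10)) m/s ≈ 1926 m/s = 1.926 km/s.
vₐ = √(GM · (2/rₐ − 1/a)) = √(1.963e+16 · (2/2.48e+10 − 1/1.6401e+10)) m/s ≈ 621.4 m/s = 621.4 m/s.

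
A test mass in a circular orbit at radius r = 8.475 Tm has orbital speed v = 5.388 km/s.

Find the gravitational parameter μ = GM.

Convert to SI: r = 8.475 Tm = 8.475e+12 m; v = 5.388 km/s = 5388 m/s.
For a circular orbit v² = GM/r, so GM = v² · r.
GM = (5388)² · 8.475e+12 m³/s² ≈ 2.46e+20 m³/s² = 2.46 × 10^20 m³/s².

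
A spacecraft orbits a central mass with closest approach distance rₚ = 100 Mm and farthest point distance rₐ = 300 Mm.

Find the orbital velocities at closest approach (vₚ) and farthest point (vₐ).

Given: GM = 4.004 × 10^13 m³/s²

Convert to SI: rₚ = 100 Mm = 1e+08 m; rₐ = 300 Mm = 3e+08 m.
Use the vis-viva equation v² = GM(2/r − 1/a) with a = (rₚ + rₐ)/2 = (1e+08 + 3e+08)/2 = 2e+08 m.
vₚ = √(GM · (2/rₚ − 1/a)) = √(4.004e+13 · (2/1e+08 − 1/2e+08)) m/s ≈ 775 m/s = 775 m/s.
vₐ = √(GM · (2/rₐ − 1/a)) = √(4.004e+13 · (2/3e+08 − 1/2e+08)) m/s ≈ 258.3 m/s = 258.3 m/s.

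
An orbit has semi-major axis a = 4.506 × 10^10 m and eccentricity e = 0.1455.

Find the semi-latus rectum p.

p = a (1 − e²).
p = 4.506e+10 · (1 − (0.1455)²) = 4.506e+10 · 0.97883 ≈ 4.411e+10 m = 4.411 × 10^10 m.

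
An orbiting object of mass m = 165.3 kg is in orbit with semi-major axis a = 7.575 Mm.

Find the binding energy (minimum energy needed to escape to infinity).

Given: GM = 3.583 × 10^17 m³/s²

Convert to SI: a = 7.575 Mm = 7.575e+06 m.
Total orbital energy is E = −GMm/(2a); binding energy is E_bind = −E = GMm/(2a).
E_bind = 3.583e+17 · 165.3 / (2 · 7.575e+06) J ≈ 3.909e+12 J = 3.909 TJ.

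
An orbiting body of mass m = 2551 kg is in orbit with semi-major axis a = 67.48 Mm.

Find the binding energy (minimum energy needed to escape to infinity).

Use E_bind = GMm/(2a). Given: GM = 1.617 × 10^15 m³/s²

Convert to SI: a = 67.48 Mm = 6.748e+07 m.
Total orbital energy is E = −GMm/(2a); binding energy is E_bind = −E = GMm/(2a).
E_bind = 1.617e+15 · 2551 / (2 · 6.748e+07) J ≈ 3.056e+10 J = 30.56 GJ.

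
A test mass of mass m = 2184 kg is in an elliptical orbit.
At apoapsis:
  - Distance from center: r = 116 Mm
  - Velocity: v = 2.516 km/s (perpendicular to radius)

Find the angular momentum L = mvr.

Convert to SI: r = 116 Mm = 1.16e+08 m; v = 2.516 km/s = 2516 m/s.
Since v is perpendicular to r, L = m · v · r.
L = 2184 · 2516 · 1.16e+08 kg·m²/s ≈ 6.374e+14 kg·m²/s.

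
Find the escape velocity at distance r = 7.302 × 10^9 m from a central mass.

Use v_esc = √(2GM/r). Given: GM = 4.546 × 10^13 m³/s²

Escape velocity comes from setting total energy to zero: ½v² − GM/r = 0 ⇒ v_esc = √(2GM / r).
v_esc = √(2 · 4.546e+13 / 7.302e+09) m/s ≈ 111.6 m/s = 111.6 m/s.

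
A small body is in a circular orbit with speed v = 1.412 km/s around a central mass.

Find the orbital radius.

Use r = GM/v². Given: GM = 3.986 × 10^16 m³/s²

Convert to SI: v = 1.412 km/s = 1412 m/s.
For a circular orbit, v² = GM / r, so r = GM / v².
r = 3.986e+16 / (1412)² m ≈ 1.999e+10 m = 19.99 Gm.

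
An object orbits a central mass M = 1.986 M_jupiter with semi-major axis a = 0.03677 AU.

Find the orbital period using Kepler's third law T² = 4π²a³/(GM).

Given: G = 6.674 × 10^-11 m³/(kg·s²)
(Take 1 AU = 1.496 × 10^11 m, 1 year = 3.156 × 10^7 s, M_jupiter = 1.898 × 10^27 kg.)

Convert to SI: a = 0.03677 AU = 5.50079e+09 m; M = 1.986 M_jupiter = 3.76943e+27 kg.
GM = G · M = 6.674e-11 · 3.76943e+27 = 2.51572e+17 m³/s².
Kepler's third law: T = 2π √(a³ / GM).
Substituting a = 5.50079e+09 m and GM = 2.51572e+17 m³/s²:
T = 2π √((5.50079e+09)³ / 2.51572e+17) s
T ≈ 5.111e+06 s = 0.1619 years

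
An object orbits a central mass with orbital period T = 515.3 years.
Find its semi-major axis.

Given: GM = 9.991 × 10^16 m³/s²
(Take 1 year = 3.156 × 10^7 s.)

Convert to SI: T = 515.3 years = 1.62629e+10 s.
Invert Kepler's third law: a = (GM · T² / (4π²))^(1/3).
Substituting T = 1.62629e+10 s and GM = 9.991e+16 m³/s²:
a = (9.991e+16 · (1.62629e+10)² / (4π²))^(1/3) m
a ≈ 8.747e+11 m = 874.7 Gm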